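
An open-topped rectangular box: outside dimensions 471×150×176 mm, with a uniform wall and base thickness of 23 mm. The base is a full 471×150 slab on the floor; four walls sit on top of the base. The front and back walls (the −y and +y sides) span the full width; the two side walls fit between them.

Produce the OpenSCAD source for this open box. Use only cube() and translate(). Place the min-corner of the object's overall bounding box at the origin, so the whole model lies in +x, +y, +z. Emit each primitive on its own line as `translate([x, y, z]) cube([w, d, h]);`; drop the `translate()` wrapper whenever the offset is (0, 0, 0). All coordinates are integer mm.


cube([471, 150, 23]);
translate([0, 0, 23]) cube([471, 23, 153]);
translate([0, 127, 23]) cube([471, 23, 153]);
translate([0, 23, 23]) cube([23, 104, 153]);
translate([448, 23, 23]) cube([23, 104, 153]);


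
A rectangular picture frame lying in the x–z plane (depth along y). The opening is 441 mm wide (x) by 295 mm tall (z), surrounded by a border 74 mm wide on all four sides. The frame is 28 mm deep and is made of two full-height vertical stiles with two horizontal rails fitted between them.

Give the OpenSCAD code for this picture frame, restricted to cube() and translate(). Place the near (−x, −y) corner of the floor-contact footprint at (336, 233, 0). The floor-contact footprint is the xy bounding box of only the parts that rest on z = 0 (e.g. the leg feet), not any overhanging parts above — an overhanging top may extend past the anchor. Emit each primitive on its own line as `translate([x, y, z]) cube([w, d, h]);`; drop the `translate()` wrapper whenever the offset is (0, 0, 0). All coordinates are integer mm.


translate([336, 233, 0]) cube([74, 28, 443]);
translate([851, 233, 0]) cube([74, 28, 443]);
translate([410, 233, 0]) cube([441, 28, 74]);
translate([410, 233, 369]) cube([441, 28, 74]);


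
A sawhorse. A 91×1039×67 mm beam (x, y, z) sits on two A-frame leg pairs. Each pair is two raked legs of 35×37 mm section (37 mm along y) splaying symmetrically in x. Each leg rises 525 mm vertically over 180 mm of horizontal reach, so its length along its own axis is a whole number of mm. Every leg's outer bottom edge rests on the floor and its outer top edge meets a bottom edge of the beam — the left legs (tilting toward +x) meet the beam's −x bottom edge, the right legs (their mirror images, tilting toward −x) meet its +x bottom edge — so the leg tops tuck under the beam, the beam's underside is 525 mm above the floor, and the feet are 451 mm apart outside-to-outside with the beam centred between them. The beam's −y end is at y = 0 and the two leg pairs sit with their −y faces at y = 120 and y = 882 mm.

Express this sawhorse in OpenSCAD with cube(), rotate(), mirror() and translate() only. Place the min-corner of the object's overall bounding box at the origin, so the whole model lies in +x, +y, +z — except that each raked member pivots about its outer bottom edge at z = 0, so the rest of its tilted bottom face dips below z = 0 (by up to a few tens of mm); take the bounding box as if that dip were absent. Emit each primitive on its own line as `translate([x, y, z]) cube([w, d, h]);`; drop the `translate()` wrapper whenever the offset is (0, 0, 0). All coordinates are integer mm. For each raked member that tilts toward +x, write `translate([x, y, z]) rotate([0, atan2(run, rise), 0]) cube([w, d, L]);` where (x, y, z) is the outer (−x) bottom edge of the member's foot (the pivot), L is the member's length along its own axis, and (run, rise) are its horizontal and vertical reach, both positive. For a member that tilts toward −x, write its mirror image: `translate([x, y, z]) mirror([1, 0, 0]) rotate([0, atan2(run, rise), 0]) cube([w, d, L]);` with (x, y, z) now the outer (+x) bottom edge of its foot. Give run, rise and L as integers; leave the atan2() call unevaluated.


translate([180, 0, 525]) cube([91, 1039, 67]);
translate([0, 120, 0]) rotate([0, atan2(180, 525), 0]) cube([35, 37, 555]);
translate([451, 120, 0]) mirror([1, 0, 0]) rotate([0, atan2(180, 525), 0]) cube([35, 37, 555]);
translate([0, 882, 0]) rotate([0, atan2(180, 525), 0]) cube([35, 37, 555]);
translate([451, 882, 0]) mirror([1, 0, 0]) rotate([0, atan2(180, 525), 0]) cube([35, 37, 555]);


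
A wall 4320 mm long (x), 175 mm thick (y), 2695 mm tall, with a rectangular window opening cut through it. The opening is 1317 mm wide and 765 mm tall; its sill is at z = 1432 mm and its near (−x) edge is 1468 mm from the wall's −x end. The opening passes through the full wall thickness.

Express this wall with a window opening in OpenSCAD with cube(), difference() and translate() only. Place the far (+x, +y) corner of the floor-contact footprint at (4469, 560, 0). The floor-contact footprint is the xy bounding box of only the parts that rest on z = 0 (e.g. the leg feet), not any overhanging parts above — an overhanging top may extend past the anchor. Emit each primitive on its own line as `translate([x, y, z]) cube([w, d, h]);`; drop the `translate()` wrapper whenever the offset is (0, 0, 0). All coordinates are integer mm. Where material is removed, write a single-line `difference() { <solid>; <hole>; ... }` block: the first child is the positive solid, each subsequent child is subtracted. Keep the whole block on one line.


difference() { translate([149, 385, 0]) cube([4320, 175, 2695]); translate([1617, 385, 1432]) cube([1317, 175, 765]); }


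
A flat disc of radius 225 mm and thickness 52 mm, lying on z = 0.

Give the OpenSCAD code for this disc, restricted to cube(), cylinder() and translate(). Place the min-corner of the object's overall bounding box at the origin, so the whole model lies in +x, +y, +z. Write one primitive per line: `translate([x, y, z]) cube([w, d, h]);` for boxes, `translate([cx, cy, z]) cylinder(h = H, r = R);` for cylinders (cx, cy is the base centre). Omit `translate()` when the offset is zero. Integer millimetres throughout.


translate([225, 225, 0]) cylinder(h = 52, r = 225);


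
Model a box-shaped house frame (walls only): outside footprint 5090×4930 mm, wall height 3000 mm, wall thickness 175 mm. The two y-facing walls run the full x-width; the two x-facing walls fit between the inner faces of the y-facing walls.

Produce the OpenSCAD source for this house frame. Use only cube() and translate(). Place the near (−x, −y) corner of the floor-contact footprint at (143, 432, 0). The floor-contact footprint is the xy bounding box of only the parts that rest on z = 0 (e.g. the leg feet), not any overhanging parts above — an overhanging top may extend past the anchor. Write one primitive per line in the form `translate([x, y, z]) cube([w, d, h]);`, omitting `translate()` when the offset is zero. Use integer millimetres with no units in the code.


translate([143, 432, 0]) cube([5090, 175, 3000]);
translate([143, 5187, 0]) cube([5090, 175, 3000]);
translate([143, 607, 0]) cube([175, 4580, 3000]);
translate([5058, 607, 0]) cube([175, 4580, 3000]);


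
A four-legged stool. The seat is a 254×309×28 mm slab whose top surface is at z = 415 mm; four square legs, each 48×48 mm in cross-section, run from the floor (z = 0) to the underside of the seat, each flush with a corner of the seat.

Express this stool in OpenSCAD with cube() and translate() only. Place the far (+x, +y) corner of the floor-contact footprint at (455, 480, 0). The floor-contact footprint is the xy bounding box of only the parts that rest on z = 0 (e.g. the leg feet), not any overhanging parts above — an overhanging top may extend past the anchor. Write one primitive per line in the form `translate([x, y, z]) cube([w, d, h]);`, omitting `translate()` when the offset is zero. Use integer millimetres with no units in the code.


// leg_h = 415 - 28 = 387
translate([201, 171, 387]) cube([254, 309, 28]);
translate([201, 171, 0]) cube([48, 48, 387]);
translate([407, 171, 0]) cube([48, 48, 387]);
translate([201, 432, 0]) cube([48, 48, 387]);
translate([407, 432, 0]) cube([48, 48, 387]);


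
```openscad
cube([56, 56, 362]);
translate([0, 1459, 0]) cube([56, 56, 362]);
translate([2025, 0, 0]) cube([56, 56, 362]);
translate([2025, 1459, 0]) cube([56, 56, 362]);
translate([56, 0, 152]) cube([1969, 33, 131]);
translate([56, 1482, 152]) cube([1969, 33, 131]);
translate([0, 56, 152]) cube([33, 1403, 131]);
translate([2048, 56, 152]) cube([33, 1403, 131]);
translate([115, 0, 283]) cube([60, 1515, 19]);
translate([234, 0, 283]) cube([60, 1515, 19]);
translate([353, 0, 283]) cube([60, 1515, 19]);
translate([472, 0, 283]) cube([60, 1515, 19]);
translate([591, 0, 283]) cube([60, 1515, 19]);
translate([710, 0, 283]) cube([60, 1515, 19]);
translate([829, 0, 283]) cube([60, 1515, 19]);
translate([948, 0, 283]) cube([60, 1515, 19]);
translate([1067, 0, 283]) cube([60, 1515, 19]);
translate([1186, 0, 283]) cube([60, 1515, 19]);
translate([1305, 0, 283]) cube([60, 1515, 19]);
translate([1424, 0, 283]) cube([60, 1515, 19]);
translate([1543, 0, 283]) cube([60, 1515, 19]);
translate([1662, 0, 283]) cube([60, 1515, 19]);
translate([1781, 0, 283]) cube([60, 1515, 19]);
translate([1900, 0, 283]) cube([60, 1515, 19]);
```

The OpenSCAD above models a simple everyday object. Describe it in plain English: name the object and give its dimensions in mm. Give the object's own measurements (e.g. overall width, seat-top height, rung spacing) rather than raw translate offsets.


A bed frame 2081 mm long (x) by 1515 mm wide (y). Four 56×56 mm corner posts, 362 mm tall, at the corners of the footprint. Four rails of 33 mm thickness and 131 mm height run between adjacent posts with their undersides at z = 152 mm, their outer faces flush with the outside of the frame (the two x-running rails run between the posts' inner faces; the two y-running rails run between the posts' inner faces). 16 slats, each 60 mm wide (x) and 19 mm thick, lie across the top of the two x-running rails, running the full 1515 mm width of the frame in y; along x they sit between the end posts with a 59 mm gap after the −x posts and between neighbouring slats, leaving 65 mm before the +x posts.


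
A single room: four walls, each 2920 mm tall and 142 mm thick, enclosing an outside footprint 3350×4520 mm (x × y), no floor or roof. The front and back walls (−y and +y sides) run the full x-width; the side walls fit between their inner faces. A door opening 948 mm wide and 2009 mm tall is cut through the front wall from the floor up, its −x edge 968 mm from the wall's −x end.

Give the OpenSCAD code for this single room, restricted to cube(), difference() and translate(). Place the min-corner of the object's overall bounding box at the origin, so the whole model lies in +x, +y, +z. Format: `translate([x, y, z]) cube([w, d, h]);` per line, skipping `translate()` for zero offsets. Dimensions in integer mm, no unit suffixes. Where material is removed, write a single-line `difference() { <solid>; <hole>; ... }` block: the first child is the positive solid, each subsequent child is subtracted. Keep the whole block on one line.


difference() { cube([3350, 142, 2920]); translate([968, 0, 0]) cube([948, 142, 2009]); }
translate([0, 4378, 0]) cube([3350, 142, 2920]);
translate([0, 142, 0]) cube([142, 4236, 2920]);
translate([3208, 142, 0]) cube([142, 4236, 2920]);


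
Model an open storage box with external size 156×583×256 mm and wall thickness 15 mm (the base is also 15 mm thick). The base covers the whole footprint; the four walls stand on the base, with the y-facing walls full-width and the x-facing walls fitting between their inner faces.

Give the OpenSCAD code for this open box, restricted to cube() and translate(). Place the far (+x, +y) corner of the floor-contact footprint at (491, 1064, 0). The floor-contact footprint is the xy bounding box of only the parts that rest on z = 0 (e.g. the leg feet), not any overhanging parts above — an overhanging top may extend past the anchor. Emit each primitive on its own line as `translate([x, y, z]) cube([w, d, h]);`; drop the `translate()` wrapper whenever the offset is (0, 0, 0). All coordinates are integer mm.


translate([335, 481, 0]) cube([156, 583, 15]);
translate([335, 481, 15]) cube([156, 15, 241]);
translate([335, 1049, 15]) cube([156, 15, 241]);
translate([335, 496, 15]) cube([15, 553, 241]);
translate([476, 496, 15]) cube([15, 553, 241]);


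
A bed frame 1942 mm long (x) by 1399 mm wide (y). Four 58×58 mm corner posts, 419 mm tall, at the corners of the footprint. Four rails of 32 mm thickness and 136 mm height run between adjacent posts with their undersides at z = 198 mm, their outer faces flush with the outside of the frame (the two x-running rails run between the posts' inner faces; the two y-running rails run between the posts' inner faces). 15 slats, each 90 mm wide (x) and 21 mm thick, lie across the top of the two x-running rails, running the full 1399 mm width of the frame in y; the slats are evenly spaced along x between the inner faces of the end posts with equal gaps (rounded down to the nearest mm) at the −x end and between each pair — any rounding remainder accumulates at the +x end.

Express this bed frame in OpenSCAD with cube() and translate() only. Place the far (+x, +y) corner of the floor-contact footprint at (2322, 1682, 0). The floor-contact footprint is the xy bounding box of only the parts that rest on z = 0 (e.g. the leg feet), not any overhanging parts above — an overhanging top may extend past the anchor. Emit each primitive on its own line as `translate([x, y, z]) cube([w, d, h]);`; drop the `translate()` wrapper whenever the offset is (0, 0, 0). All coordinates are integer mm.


// slat z = rail_z + rail_h = 198 + 136 = 334
// slat gap = ⌊(1826 − 15·90) / 16⌋ = 29
translate([380, 283, 0]) cube([58, 58, 419]);
translate([380, 1624, 0]) cube([58, 58, 419]);
translate([2264, 283, 0]) cube([58, 58, 419]);
translate([2264, 1624, 0]) cube([58, 58, 419]);
translate([438, 283, 198]) cube([1826, 32, 136]);
translate([438, 1650, 198]) cube([1826, 32, 136]);
translate([380, 341, 198]) cube([32, 1283, 136]);
translate([2290, 341, 198]) cube([32, 1283, 136]);
translate([467, 283, 334]) cube([90, 1399, 21]);
translate([586, 283, 334]) cube([90, 1399, 21]);
translate([705, 283, 334]) cube([90, 1399, 21]);
translate([824, 283, 334]) cube([90, 1399, 21]);
translate([943, 283, 334]) cube([90, 1399, 21]);
translate([1062, 283, 334]) cube([90, 1399, 21]);
translate([1181, 283, 334]) cube([90, 1399, 21]);
translate([1300, 283, 334]) cube([90, 1399, 21]);
translate([1419, 283, 334]) cube([90, 1399, 21]);
translate([1538, 283, 334]) cube([90, 1399, 21]);
translate([1657, 283, 334]) cube([90, 1399, 21]);
translate([1776, 283, 334]) cube([90, 1399, 21]);
translate([1895, 283, 334]) cube([90, 1399, 21]);
translate([2014, 283, 334]) cube([90, 1399, 21]);
translate([2133, 283, 334]) cube([90, 1399, 21]);


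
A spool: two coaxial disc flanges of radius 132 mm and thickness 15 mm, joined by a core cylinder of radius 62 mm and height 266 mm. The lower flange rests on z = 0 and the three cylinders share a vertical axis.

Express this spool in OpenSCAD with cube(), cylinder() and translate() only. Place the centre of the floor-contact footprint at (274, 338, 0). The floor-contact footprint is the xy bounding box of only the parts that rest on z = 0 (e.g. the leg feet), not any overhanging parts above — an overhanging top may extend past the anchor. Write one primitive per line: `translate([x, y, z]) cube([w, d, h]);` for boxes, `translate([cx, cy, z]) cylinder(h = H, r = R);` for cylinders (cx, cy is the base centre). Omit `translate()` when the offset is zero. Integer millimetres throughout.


translate([274, 338, 0]) cylinder(h = 15, r = 132);
translate([274, 338, 15]) cylinder(h = 266, r = 62);
translate([274, 338, 281]) cylinder(h = 15, r = 132);


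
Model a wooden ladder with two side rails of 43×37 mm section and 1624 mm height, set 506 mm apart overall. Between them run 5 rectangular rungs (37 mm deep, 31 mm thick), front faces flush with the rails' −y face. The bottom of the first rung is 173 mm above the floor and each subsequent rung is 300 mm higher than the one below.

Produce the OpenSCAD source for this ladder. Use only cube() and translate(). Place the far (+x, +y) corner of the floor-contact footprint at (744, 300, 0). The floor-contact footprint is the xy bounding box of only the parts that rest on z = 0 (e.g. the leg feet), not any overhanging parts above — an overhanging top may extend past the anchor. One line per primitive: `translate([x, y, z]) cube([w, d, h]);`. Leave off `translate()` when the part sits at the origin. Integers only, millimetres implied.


// rung span = 506 - 2*43 = 420
// rung[k] z = 173 + k*300
translate([238, 263, 0]) cube([43, 37, 1624]);
translate([701, 263, 0]) cube([43, 37, 1624]);
translate([281, 263, 173]) cube([420, 37, 31]);
translate([281, 263, 473]) cube([420, 37, 31]);
translate([281, 263, 773]) cube([420, 37, 31]);
translate([281, 263, 1073]) cube([420, 37, 31]);
translate([281, 263, 1373]) cube([420, 37, 31]);


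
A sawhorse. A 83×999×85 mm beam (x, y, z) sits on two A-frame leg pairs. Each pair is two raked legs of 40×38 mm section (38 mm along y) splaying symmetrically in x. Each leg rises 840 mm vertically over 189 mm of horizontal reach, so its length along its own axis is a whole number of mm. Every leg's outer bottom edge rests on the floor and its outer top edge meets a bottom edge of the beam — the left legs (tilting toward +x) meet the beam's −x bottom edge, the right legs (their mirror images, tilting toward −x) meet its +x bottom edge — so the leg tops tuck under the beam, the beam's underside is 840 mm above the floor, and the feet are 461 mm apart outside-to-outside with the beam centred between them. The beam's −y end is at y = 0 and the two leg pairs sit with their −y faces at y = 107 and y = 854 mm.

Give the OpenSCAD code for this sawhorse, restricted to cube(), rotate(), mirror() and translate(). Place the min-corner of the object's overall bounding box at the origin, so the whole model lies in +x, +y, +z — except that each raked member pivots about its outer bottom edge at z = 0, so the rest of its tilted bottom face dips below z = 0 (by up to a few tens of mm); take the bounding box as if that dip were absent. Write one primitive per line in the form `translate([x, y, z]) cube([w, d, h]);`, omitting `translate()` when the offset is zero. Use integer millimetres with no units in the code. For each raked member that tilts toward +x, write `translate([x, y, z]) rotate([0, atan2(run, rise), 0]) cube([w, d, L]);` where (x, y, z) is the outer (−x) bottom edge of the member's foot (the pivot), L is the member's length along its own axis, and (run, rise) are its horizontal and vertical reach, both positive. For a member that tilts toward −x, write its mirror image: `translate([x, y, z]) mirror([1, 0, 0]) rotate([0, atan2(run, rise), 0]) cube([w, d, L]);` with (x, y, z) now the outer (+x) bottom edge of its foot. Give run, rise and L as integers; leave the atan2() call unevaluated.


translate([189, 0, 840]) cube([83, 999, 85]);
translate([0, 107, 0]) rotate([0, atan2(189, 840), 0]) cube([40, 38, 861]);
translate([461, 107, 0]) mirror([1, 0, 0]) rotate([0, atan2(189, 840), 0]) cube([40, 38, 861]);
translate([0, 854, 0]) rotate([0, atan2(189, 840), 0]) cube([40, 38, 861]);
translate([461, 854, 0]) mirror([1, 0, 0]) rotate([0, atan2(189, 840), 0]) cube([40, 38, 861]);


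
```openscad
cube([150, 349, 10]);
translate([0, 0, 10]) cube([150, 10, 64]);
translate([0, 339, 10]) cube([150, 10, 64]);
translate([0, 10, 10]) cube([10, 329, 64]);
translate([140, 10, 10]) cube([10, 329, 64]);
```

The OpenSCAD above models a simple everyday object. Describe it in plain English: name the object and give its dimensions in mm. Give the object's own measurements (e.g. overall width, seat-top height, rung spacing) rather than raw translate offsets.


An open-topped rectangular box: outside dimensions 150×349×74 mm, with a uniform wall and base thickness of 10 mm. The base is a full 150×349 slab on the floor; four walls sit on top of the base. The front and back walls (the −y and +y sides) span the full width; the two side walls fit between them.


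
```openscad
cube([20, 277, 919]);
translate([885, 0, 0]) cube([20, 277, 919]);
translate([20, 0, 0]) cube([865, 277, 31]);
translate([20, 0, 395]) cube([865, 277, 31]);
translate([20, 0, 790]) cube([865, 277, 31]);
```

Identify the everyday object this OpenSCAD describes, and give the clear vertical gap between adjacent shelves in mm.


A bookshelf. The clear shelf gap is 364 mm.

Two tall side panels with 3 horizontal boards between them — a bookshelf. The first two shelf undersides are at z = 0 and z = 395; with shelf thickness 31, the clear gap is 395 − 0 − 31 = 364 mm.


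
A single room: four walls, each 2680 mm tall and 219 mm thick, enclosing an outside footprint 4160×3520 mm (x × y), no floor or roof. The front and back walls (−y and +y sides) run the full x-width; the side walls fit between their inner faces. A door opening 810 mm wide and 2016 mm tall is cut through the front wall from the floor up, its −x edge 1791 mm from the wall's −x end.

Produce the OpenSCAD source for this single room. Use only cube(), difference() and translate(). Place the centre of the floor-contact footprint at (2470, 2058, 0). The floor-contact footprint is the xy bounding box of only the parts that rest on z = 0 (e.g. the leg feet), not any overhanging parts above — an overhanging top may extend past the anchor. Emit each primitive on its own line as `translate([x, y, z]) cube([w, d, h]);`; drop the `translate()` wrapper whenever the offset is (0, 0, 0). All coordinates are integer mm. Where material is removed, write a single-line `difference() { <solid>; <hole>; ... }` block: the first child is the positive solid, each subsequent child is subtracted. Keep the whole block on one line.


difference() { translate([390, 298, 0]) cube([4160, 219, 2680]); translate([2181, 298, 0]) cube([810, 219, 2016]); }
translate([390, 3599, 0]) cube([4160, 219, 2680]);
translate([390, 517, 0]) cube([219, 3082, 2680]);
translate([4331, 517, 0]) cube([219, 3082, 2680]);


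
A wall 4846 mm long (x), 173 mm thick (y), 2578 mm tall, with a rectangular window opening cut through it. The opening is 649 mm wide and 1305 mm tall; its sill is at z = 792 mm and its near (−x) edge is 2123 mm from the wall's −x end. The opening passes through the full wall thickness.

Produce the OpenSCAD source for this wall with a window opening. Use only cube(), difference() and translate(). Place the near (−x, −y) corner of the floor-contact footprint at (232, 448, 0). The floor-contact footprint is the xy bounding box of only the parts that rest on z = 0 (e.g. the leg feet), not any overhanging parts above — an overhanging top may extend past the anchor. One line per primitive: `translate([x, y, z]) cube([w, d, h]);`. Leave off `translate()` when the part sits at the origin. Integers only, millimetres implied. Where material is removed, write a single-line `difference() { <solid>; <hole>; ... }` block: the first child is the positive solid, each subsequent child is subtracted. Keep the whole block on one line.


difference() { translate([232, 448, 0]) cube([4846, 173, 2578]); translate([2355, 448, 792]) cube([649, 173, 1305]); }


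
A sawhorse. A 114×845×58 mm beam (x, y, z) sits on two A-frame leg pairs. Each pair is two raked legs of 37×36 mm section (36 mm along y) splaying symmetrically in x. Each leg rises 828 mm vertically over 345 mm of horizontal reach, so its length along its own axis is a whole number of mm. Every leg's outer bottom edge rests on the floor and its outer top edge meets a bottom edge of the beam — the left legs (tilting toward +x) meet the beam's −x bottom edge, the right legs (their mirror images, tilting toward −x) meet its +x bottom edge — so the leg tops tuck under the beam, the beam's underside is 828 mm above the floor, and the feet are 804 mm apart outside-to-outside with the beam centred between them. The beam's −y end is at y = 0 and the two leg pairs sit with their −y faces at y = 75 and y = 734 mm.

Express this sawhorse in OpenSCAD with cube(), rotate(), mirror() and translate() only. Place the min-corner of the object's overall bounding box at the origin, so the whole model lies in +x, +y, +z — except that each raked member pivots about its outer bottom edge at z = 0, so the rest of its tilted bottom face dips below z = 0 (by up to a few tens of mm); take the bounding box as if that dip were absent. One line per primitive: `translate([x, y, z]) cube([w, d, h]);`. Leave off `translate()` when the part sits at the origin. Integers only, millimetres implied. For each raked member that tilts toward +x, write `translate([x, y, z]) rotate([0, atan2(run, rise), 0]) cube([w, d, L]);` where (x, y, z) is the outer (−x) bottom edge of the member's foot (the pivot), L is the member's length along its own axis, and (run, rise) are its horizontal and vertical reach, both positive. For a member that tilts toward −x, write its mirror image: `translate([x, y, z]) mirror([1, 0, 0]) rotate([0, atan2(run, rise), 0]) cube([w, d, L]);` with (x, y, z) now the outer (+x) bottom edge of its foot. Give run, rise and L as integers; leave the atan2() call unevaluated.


translate([345, 0, 828]) cube([114, 845, 58]);
translate([0, 75, 0]) rotate([0, atan2(345, 828), 0]) cube([37, 36, 897]);
translate([804, 75, 0]) mirror([1, 0, 0]) rotate([0, atan2(345, 828), 0]) cube([37, 36, 897]);
translate([0, 734, 0]) rotate([0, atan2(345, 828), 0]) cube([37, 36, 897]);
translate([804, 734, 0]) mirror([1, 0, 0]) rotate([0, atan2(345, 828), 0]) cube([37, 36, 897]);


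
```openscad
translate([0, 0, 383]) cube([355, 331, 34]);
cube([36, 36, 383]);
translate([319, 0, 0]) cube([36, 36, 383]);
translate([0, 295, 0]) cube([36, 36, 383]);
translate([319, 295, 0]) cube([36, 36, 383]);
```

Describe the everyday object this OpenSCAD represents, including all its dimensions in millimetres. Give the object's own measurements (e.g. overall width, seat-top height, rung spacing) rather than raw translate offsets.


A simple wooden stool: a rectangular seat 355 mm (x) by 331 mm (y), 34 mm thick, top face at z = 417 mm, on four square legs, each 36×36 mm in cross-section. The legs rest on z = 0, each flush with a corner of the seat.


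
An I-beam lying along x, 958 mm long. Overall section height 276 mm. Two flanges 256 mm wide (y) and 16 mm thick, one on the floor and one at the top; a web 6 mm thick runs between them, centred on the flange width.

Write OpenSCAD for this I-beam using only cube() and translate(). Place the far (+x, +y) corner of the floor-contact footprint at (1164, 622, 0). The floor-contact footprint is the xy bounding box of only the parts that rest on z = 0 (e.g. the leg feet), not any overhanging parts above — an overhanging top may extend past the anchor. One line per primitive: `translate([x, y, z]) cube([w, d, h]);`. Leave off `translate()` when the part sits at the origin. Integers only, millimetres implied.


translate([206, 366, 0]) cube([958, 256, 16]);
translate([206, 491, 16]) cube([958, 6, 244]);
translate([206, 366, 260]) cube([958, 256, 16]);


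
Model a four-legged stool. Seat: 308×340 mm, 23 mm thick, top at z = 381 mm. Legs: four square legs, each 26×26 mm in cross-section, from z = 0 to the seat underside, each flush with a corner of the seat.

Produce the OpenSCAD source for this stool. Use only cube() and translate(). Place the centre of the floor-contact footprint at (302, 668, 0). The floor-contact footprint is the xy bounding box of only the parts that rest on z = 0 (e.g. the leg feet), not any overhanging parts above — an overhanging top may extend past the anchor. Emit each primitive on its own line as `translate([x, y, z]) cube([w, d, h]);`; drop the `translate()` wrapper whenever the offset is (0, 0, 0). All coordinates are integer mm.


translate([148, 498, 358]) cube([308, 340, 23]);
translate([148, 498, 0]) cube([26, 26, 358]);
translate([430, 498, 0]) cube([26, 26, 358]);
translate([148, 812, 0]) cube([26, 26, 358]);
translate([430, 812, 0]) cube([26, 26, 358]);


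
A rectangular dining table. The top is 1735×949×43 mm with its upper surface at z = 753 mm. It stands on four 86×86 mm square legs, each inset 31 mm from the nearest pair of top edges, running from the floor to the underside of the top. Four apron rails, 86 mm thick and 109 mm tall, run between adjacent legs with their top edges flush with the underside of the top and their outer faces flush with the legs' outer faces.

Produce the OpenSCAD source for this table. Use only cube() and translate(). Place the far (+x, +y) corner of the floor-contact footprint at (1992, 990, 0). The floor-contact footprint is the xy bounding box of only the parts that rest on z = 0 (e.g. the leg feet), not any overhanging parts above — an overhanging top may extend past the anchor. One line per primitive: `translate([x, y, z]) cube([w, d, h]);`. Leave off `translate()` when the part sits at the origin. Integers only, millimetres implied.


translate([288, 72, 710]) cube([1735, 949, 43]);
translate([319, 103, 0]) cube([86, 86, 710]);
translate([1906, 103, 0]) cube([86, 86, 710]);
translate([319, 904, 0]) cube([86, 86, 710]);
translate([1906, 904, 0]) cube([86, 86, 710]);
translate([405, 103, 601]) cube([1501, 86, 109]);
translate([405, 904, 601]) cube([1501, 86, 109]);
translate([319, 189, 601]) cube([86, 715, 109]);
translate([1906, 189, 601]) cube([86, 715, 109]);


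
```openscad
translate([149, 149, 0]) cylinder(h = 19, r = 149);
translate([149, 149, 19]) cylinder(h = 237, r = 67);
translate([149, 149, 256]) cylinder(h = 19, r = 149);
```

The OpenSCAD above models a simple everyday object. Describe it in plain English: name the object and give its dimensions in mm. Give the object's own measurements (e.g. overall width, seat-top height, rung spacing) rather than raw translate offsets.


A spool: two coaxial disc flanges of radius 149 mm and thickness 19 mm, joined by a core cylinder of radius 67 mm and height 237 mm. The lower flange rests on z = 0 and the three cylinders share a vertical axis.


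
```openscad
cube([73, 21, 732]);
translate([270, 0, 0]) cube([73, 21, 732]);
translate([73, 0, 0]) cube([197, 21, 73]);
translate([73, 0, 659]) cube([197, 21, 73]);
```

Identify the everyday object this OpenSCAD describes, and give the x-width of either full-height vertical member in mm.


A picture frame. The border width is 73 mm.

Four thin pieces enclosing a rectangular opening — a picture frame. The two full-height stiles are 732 mm tall; the top rail sits at z = 659 and is 73 mm tall, so the border above the opening is 732 − 659 = 73 mm, matching the stile x-width.


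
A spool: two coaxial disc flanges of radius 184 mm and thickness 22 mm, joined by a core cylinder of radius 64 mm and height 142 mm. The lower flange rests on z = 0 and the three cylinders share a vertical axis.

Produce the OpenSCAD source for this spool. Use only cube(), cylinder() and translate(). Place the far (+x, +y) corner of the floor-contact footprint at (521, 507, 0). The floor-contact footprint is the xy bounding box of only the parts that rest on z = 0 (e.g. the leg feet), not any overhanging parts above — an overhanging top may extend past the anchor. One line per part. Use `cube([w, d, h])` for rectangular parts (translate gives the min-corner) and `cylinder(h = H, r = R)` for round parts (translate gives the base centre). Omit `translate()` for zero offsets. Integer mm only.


translate([337, 323, 0]) cylinder(h = 22, r = 184);
translate([337, 323, 22]) cylinder(h = 142, r = 64);
translate([337, 323, 164]) cylinder(h = 22, r = 184);


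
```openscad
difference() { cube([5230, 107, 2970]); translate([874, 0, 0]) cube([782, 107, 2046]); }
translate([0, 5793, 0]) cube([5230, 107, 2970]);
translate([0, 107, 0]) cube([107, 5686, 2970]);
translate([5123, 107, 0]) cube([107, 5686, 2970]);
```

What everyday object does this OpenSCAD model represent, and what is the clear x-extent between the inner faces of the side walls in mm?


A single room. The interior width is 5016 mm.

Four walls enclosing a rectangle with a door in the front wall — a room. Outside width 5230 minus two 107 mm walls gives 5016 mm.


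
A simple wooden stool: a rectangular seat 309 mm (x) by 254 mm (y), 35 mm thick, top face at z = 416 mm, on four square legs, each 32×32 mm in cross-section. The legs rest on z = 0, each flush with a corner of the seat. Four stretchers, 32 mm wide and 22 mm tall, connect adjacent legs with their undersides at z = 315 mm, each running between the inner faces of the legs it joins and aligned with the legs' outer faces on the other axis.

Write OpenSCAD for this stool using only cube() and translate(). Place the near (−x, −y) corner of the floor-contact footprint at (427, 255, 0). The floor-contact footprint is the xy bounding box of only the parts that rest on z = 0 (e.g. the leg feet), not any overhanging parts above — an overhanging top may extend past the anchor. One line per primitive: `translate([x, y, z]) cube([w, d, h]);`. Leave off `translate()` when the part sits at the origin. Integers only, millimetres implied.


// leg_h = 416 - 35 = 381
// stretcher span = 309 - 2*32 = 245
translate([427, 255, 381]) cube([309, 254, 35]);
translate([427, 255, 0]) cube([32, 32, 381]);
translate([704, 255, 0]) cube([32, 32, 381]);
translate([427, 477, 0]) cube([32, 32, 381]);
translate([704, 477, 0]) cube([32, 32, 381]);
translate([459, 255, 315]) cube([245, 32, 22]);
translate([459, 477, 315]) cube([245, 32, 22]);
translate([427, 287, 315]) cube([32, 190, 22]);
translate([704, 287, 315]) cube([32, 190, 22]);


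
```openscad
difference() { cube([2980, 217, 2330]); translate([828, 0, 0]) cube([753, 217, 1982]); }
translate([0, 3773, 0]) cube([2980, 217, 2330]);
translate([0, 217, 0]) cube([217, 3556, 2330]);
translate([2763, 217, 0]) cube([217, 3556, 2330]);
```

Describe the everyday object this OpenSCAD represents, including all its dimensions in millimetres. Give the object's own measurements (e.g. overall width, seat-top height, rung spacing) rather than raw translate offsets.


A single room: four walls, each 2330 mm tall and 217 mm thick, enclosing an outside footprint 2980×3990 mm (x × y), no floor or roof. The front and back walls (−y and +y sides) run the full x-width; the side walls fit between their inner faces. A door opening 753 mm wide and 1982 mm tall is cut through the front wall from the floor up, its −x edge 828 mm from the wall's −x end.


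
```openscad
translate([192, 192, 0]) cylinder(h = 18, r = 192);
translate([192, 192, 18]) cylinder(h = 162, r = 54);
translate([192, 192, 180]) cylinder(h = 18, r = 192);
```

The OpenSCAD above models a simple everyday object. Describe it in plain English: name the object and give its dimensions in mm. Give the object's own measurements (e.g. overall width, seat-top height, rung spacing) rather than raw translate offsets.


A spool: two coaxial disc flanges of radius 192 mm and thickness 18 mm, joined by a core cylinder of radius 54 mm and height 162 mm. The lower flange rests on z = 0 and the three cylinders share a vertical axis.


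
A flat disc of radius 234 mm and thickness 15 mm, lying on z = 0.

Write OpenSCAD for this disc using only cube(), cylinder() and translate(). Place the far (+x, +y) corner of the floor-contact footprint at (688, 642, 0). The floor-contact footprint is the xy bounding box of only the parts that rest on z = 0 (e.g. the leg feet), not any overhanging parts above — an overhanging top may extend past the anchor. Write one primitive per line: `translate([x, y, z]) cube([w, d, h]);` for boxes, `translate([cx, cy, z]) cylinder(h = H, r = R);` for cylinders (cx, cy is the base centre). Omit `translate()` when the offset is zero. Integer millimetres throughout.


translate([454, 408, 0]) cylinder(h = 15, r = 234);


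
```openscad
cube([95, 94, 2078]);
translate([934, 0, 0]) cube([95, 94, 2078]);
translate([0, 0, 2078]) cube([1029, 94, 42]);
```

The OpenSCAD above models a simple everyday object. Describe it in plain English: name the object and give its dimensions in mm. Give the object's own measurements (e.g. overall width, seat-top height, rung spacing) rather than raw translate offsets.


A door frame. The clear opening is 839 mm wide and 2078 mm high. Two 95 mm wide jambs, 94 mm deep, stand either side of the opening from the floor to the top of the opening. A 42 mm thick head sits across the top of both jambs, spanning the full outside width of the frame.


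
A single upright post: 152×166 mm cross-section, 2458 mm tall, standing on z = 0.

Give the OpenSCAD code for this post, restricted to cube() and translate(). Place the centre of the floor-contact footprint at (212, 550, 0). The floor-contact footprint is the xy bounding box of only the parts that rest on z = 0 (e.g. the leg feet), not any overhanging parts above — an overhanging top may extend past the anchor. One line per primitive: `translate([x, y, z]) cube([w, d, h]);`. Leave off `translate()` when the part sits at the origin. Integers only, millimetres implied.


translate([136, 467, 0]) cube([152, 166, 2458]);


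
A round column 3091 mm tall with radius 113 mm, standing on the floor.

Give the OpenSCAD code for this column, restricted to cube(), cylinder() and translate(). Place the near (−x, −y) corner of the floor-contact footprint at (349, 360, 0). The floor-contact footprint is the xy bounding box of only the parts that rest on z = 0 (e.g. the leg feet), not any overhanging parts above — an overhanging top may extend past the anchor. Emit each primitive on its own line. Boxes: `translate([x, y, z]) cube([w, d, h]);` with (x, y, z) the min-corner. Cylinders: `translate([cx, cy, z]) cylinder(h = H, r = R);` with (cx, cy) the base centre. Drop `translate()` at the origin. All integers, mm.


translate([462, 473, 0]) cylinder(h = 3091, r = 113);


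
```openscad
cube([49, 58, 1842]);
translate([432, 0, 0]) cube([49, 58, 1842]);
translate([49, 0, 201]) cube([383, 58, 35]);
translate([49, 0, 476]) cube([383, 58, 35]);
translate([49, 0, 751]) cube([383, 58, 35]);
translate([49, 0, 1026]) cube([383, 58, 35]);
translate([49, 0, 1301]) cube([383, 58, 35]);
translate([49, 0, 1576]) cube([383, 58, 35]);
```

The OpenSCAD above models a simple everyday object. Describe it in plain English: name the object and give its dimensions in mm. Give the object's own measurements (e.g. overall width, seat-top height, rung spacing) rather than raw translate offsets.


A straight ladder. Two 49×58 mm vertical rails, 1842 mm tall, stand 481 mm apart (outside-to-outside) with their front faces coplanar on the −y side. 6 rungs, each 58 mm deep and 35 mm tall, span between the inner faces of the rails, front faces flush with the rails. The lowest rung's underside is at z = 201 mm and rungs are spaced 275 mm apart (underside to underside).


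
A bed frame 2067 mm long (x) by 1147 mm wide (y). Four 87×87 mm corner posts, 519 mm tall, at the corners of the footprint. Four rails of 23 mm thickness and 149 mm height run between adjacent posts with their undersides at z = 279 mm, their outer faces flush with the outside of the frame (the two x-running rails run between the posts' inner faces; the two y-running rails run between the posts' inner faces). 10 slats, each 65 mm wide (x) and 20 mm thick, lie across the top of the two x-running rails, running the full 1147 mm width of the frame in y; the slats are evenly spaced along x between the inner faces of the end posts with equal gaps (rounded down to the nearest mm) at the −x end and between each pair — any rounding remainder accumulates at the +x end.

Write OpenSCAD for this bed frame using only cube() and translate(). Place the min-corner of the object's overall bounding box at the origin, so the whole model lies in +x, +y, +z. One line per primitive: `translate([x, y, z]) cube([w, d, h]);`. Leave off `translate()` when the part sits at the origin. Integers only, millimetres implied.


cube([87, 87, 519]);
translate([0, 1060, 0]) cube([87, 87, 519]);
translate([1980, 0, 0]) cube([87, 87, 519]);
translate([1980, 1060, 0]) cube([87, 87, 519]);
translate([87, 0, 279]) cube([1893, 23, 149]);
translate([87, 1124, 279]) cube([1893, 23, 149]);
translate([0, 87, 279]) cube([23, 973, 149]);
translate([2044, 87, 279]) cube([23, 973, 149]);
translate([200, 0, 428]) cube([65, 1147, 20]);
translate([378, 0, 428]) cube([65, 1147, 20]);
translate([556, 0, 428]) cube([65, 1147, 20]);
translate([734, 0, 428]) cube([65, 1147, 20]);
translate([912, 0, 428]) cube([65, 1147, 20]);
translate([1090, 0, 428]) cube([65, 1147, 20]);
translate([1268, 0, 428]) cube([65, 1147, 20]);
translate([1446, 0, 428]) cube([65, 1147, 20]);
translate([1624, 0, 428]) cube([65, 1147, 20]);
translate([1802, 0, 428]) cube([65, 1147, 20]);
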